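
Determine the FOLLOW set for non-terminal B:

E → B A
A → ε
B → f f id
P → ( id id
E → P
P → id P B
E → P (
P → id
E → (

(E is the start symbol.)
To compute FOLLOW(B), find every occurrence of B on a right-hand side N → α B β: add FIRST(β) \ {ε}, and if β is empty or nullable also add FOLLOW(N). Iterate to a fixed point.

In E → B A: B is followed by A, add FIRST(A) \ {ε} = { }
  A is nullable, so also add FOLLOW(E)
In P → id P B: B is at the end, add FOLLOW(P)

The FOLLOW sets referred to above (computed the same way, to a fixed point):
  FOLLOW(E) = { $ }
  FOLLOW(P) = { $, '(', 'f' }

Taking the union: FOLLOW(B) = { $, '(', 'f' }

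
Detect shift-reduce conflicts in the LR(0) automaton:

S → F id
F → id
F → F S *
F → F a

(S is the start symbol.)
A shift-reduce conflict occurs when an LR(0) state has both:
  - a complete (reduce) item [A → α .] (dot at the end), and
  - a shift item [B → β . c γ] (dot before a terminal).

Augment with S' → S and build the canonical LR(0) collection (I0 = CLOSURE({[S' → . S]}), then GOTO on every symbol after a dot until no new states appear). It has 8 states:
  I0: { [F → . F S *], [F → . F a], [F → . id], [S → . F id], [S' → . S] }  — shift
  I1: { [F → . F S *], [F → . F a], [F → . id], [F → F . S *], [F → F . a], [S → . F id], [S → F . id] }  — shift
  I2: { [S' → S .] }  — accept
  I3: { [F → id .] }  — reduce
  I4: { [F → F S . *] }  — shift
  I5: { [F → F a .] }  — reduce
  I6: { [F → id .], [S → F id .] }  — 2 reduces
  I7: { [F → F S * .] }  — reduce

No state contains both a complete item and a shift item.

Answer: No shift-reduce conflicts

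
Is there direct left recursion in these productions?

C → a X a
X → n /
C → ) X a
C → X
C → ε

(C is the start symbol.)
Direct left recursion occurs when N → N α for some non-terminal N (the right-hand side begins with the left-hand side itself).

C → a X a: starts with a
X → n /: starts with n
C → ) X a: starts with ')'
C → X: starts with X
C → ε: starts with ε

No direct left recursion found.

Answer: No direct left recursion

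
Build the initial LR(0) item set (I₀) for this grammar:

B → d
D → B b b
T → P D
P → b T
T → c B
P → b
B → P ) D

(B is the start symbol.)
First, augment the grammar with B' → B
I₀ = CLOSURE({ [B' → . B] }):
  [B' → . B] has the dot before B: add [B → . d], [B → . P ) D]
  [B → . P ) D] has the dot before P: add [P → . b T], [P → . b]
No further items can be added.

I₀ = { [B → . P ) D], [B → . d], [B' → . B], [P → . b T], [P → . b] }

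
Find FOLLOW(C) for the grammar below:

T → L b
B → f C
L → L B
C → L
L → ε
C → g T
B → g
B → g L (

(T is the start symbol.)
To compute FOLLOW(C), find every occurrence of C on a right-hand side N → α C β: add FIRST(β) \ {ε}, and if β is empty or nullable also add FOLLOW(N). Iterate to a fixed point.

In B → f C: C is at the end, add FOLLOW(B)

The FOLLOW sets referred to above (computed the same way, to a fixed point):
  FOLLOW(B) = { '(', 'b', 'f', 'g' }

Taking the union: FOLLOW(C) = { '(', 'b', 'f', 'g' }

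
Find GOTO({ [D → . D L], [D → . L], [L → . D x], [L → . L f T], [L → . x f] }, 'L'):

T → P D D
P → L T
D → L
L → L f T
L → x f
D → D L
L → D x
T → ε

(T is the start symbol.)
GOTO(I, 'L') = CLOSURE({ [A → αX.β] : [A → α.Xβ] ∈ I, X = 'L' })

Items with dot before 'L', with the dot advanced:
  [D → . L] → [D → L .]
  [L → . L f T] → [L → L . f T]
Closure adds nothing (no advanced item has the dot before a non-terminal).

GOTO = { [D → L .], [L → L . f T] }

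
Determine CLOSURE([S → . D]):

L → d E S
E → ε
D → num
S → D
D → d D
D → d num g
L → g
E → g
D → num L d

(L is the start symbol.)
Start with: [S → . D]
  [S → . D] has the dot before D: add [D → . num], [D → . d D], [D → . d num g], [D → . num L d]
No further items can be added.

CLOSURE = { [D → . d D], [D → . d num g], [D → . num L d], [D → . num], [S → . D] }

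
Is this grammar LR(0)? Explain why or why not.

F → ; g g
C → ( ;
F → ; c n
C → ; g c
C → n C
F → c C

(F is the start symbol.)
Yes, the grammar is LR(0)

Augment with F' → F and build the canonical LR(0) collection (I0 = CLOSURE({[F' → . F]}), then GOTO on every symbol after a dot until no new states appear). It has 16 states:
  I0: { [F → . ; c n], [F → . ; g g], [F → . c C], [F' → . F] }  — shift
  I1: { [F → ; . c n], [F → ; . g g] }  — shift
  I2: { [F' → F .] }  — accept
  I3: { [C → . ( ;], [C → . ; g c], [C → . n C], [F → c . C] }  — shift
  I4: { [C → ( . ;] }  — shift
  I5: { [C → ; . g c] }  — shift
  I6: { [F → c C .] }  — reduce
  I7: { [C → . ( ;], [C → . ; g c], [C → . n C], [C → n . C] }  — shift
  I8: { [C → n C .] }  — reduce
  I9: { [C → ; g . c] }  — shift
  I10: { [C → ; g c .] }  — reduce
  I11: { [C → ( ; .] }  — reduce
  I12: { [F → ; c . n] }  — shift
  I13: { [F → ; g . g] }  — shift
  I14: { [F → ; g g .] }  — reduce
  I15: { [F → ; c n .] }  — reduce

Every state is either a pure shift/goto state or contains exactly one complete item and nothing to shift — no conflicts. The grammar is LR(0).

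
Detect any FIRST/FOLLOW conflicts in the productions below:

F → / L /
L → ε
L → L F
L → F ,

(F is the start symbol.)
Yes. L → L F with FOLLOW(L) on { '/' }; L → F ',' with FOLLOW(L) on { '/' }

A FIRST/FOLLOW conflict occurs when a non-terminal N has a nullable alternative N → β (β ⇒* ε) and another alternative N → α with FIRST(α) ∩ FOLLOW(N) ≠ ∅: on such a lookahead the parser cannot decide between expanding α and letting N vanish via β.

Nullable non-terminals: L.
FIRST sets used below: FIRST(L) = { '/', ε }, FIRST(F) = { '/' }

L: nullable alternative(s) L → ε; FOLLOW(L) = { '/' }
  L → ε: FIRST \ {ε} = { } — this is the only nullable alternative, skip
  L → L F: FIRST \ {ε} = { '/' } — overlaps FOLLOW(L) on { '/' }: CONFLICT
  L → F ,: FIRST \ {ε} = { '/' } — overlaps FOLLOW(L) on { '/' }: CONFLICT

F has no nullable alternative, so no FIRST/FOLLOW check is needed there.

So the grammar has 2 FIRST/FOLLOW conflicts (marked CONFLICT above).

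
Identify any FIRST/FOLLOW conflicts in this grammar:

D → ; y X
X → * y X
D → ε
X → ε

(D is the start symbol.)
A FIRST/FOLLOW conflict occurs when a non-terminal N has a nullable alternative N → β (β ⇒* ε) and another alternative N → α with FIRST(α) ∩ FOLLOW(N) ≠ ∅: on such a lookahead the parser cannot decide between expanding α and letting N vanish via β.

Nullable non-terminals: D, X.

D: nullable alternative(s) D → ε; FOLLOW(D) = { $ }
  D → ; y X: FIRST \ {ε} = { ';' } — disjoint from FOLLOW(D)
  D → ε: FIRST \ {ε} = { } — this is the only nullable alternative, skip

X: nullable alternative(s) X → ε; FOLLOW(X) = { $ }
  X → * y X: FIRST \ {ε} = { '*' } — disjoint from FOLLOW(X)
  X → ε: FIRST \ {ε} = { } — this is the only nullable alternative, skip

No FIRST/FOLLOW conflicts found.

Answer: No FIRST/FOLLOW conflicts.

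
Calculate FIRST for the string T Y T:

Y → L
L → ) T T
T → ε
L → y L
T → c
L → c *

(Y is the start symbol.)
FIRST sets of the non-terminals involved (from the grammar, by fixed-point iteration):
  FIRST(T) = { 'c', ε }
  FIRST(Y) = { ')', 'c', 'y' }

To compute FIRST(T Y T), process the symbols left to right:
Symbol T is a non-terminal. Add FIRST(T) \ {ε} = { 'c' }
T is nullable (ε ∈ FIRST(T)), continue to the next symbol.
Symbol Y is a non-terminal. Add FIRST(Y) \ {ε} = { ')', 'c', 'y' }
Y is not nullable (ε ∉ FIRST(Y)), so stop here.
FIRST(T Y T) = { ')', 'c', 'y' }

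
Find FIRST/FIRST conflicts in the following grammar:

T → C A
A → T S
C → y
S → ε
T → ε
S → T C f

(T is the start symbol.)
No FIRST/FIRST conflicts.

A FIRST/FIRST conflict occurs when two productions N → α and N → β for the same non-terminal have FIRST(α) ∩ FIRST(β) ≠ ∅ (with ε ∈ FIRST of a nullable right-hand side, so two nullable alternatives also conflict).

FIRST sets of the non-terminals at (or reachable through a nullable prefix from) the front of some alternative:
  FIRST(C) = { 'y' }
  FIRST(T) = { 'y', ε }

Productions for T:
  T → C A: FIRST = { 'y' }
  T → ε: FIRST = { ε }
Productions for S:
  S → ε: FIRST = { ε }
  S → T C f: FIRST = { 'y' }
A, C have only one production, so no FIRST/FIRST conflict is possible there.

All alternatives of each non-terminal have pairwise disjoint FIRST sets.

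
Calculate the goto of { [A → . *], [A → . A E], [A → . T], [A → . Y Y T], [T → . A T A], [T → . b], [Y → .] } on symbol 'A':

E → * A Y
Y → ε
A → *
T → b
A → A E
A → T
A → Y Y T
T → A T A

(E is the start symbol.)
GOTO(I, 'A') = CLOSURE({ [A → αX.β] : [A → α.Xβ] ∈ I, X = 'A' })

Items with dot before 'A', with the dot advanced:
  [A → . A E] → [A → A . E]
  [T → . A T A] → [T → A . T A]
Closure of the advanced items:
  [A → A . E] has the dot before E: add [E → . * A Y]
  [T → A . T A] has the dot before T: add [T → . b], [T → . A T A]
  [T → . A T A] has the dot before A: add [A → . *], [A → . A E], [A → . T], [A → . Y Y T]
  [A → . Y Y T] has the dot before Y: add [Y → .]

GOTO = { [A → . *], [A → . A E], [A → . T], [A → . Y Y T], [A → A . E], [E → . * A Y], [T → . A T A], [T → . b], [T → A . T A], [Y → .] }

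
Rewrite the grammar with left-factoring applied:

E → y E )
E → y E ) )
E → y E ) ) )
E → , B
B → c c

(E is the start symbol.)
E → y E ) E'
E' → ε
E' → ) E''
E'' → ε
E'' → )
E → , B
B → c c

Left-factoring transforms A → αβ₁ | αβ₂ into A → αA' and A' → β₁ | β₂
(α is the longest common prefix among the alternatives). Repeat until
no nonterminal has two alternatives with a common prefix.

Round 1: E has alternatives sharing prefix 'y E )'. Introduce E': E → y E ) E'
  Add: E' → ε
  Add: E' → )
  Add: E' → ) )

Round 2: E' has alternatives sharing prefix ')'. Introduce E'': E' → ) E''
  Add: E'' → ε
  Add: E'' → )

No remaining common prefixes — done.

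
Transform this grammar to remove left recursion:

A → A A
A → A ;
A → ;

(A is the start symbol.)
A → ; A'
A' → A A'
A' → ; A'
A' → ε

A is directly left-recursive. The standard transformation for
  A → A α₁ | ... | A α_m | β₁ | ... | β_n
is
  A  → β₁ A' | ... | β_n A'
  A' → α₁ A' | ... | α_m A' | ε

A → ; becomes A → ; A'
A → A A becomes A' → A A'
A → A ; becomes A' → ; A'
Add A' → ε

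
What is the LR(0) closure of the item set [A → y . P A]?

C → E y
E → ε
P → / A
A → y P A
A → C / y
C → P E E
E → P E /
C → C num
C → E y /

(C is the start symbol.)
To compute CLOSURE, for each item [A → α.Bβ] where B is a non-terminal, add [B → .γ] for all productions B → γ; repeat for the newly added items until nothing changes.

Start with: [A → y . P A]
  [A → y . P A] has the dot before P: add [P → . / A]
No further items can be added.

CLOSURE = { [A → y . P A], [P → . / A] }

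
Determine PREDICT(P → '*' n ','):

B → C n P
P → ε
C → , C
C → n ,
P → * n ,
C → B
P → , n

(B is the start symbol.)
{ '*' }

PREDICT(P → '*' n ',') = (FIRST(RHS) \ {ε}) ∪ (FOLLOW(P) if ε ∈ FIRST(RHS), i.e. RHS ⇒* ε)
FIRST('*' n ',') = { '*' }
ε ∉ FIRST('*' n ','), so FOLLOW(P) is not added.
PREDICT(P → '*' n ',') = { '*' }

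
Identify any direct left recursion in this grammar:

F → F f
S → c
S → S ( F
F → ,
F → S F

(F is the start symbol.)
Direct left recursion occurs when N → N α for some non-terminal N (the right-hand side begins with the left-hand side itself).

F → F f: LEFT RECURSIVE (starts with F)
S → c: starts with c
S → S ( F: LEFT RECURSIVE (starts with S)
F → ,: starts with ','
F → S F: starts with S

The grammar has direct left recursion on: F, S.

Answer: Yes, F, S are left-recursive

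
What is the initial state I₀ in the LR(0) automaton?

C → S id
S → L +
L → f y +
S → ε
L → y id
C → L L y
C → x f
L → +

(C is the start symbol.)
{ [C → . L L y], [C → . S id], [C → . x f], [C' → . C], [L → . +], [L → . f y +], [L → . y id], [S → . L +], [S → .] }

First, augment the grammar with C' → C
I₀ = CLOSURE({ [C' → . C] }):
  [C' → . C] has the dot before C: add [C → . S id], [C → . L L y], [C → . x f]
  [C → . S id] has the dot before S: add [S → . L +], [S → .]
  [C → . L L y] has the dot before L: add [L → . f y +], [L → . y id], [L → . +]
No further items can be added.

I₀ = { [C → . L L y], [C → . S id], [C → . x f], [C' → . C], [L → . +], [L → . f y +], [L → . y id], [S → . L +], [S → .] }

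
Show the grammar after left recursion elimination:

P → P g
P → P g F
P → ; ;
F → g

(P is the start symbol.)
P is directly left-recursive. The standard transformation for
  A → A α₁ | ... | A α_m | β₁ | ... | β_n
is
  A  → β₁ A' | ... | β_n A'
  A' → α₁ A' | ... | α_m A' | ε

P → ; ; becomes P → ; ; P'
P → P g becomes P' → g P'
P → P g F becomes P' → g F P'
Add P' → ε

Productions for other non-terminals are unchanged:
  F → g

Resulting grammar:
P → ; ; P'
P' → g P'
P' → g F P'
P' → ε
F → g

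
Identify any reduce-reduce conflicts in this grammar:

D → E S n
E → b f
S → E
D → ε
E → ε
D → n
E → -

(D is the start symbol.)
Yes — I0: [D → .] vs [E → .]

Augment with D' → D and build the canonical LR(0) collection (I0 = CLOSURE({[D' → . D]}), then GOTO on every symbol after a dot until no new states appear). It has 10 states:
  I0: { [D → . E S n], [D → . n], [D → .], [D' → . D], [E → . -], [E → . b f], [E → .] }  — shift, 2 reduces
  I1: { [E → - .] }  — reduce
  I2: { [D' → D .] }  — accept
  I3: { [D → E . S n], [E → . -], [E → . b f], [E → .], [S → . E] }  — shift, reduce
  I4: { [E → b . f] }  — shift
  I5: { [D → n .] }  — reduce
  I6: { [E → b f .] }  — reduce
  I7: { [S → E .] }  — reduce
  I8: { [D → E S . n] }  — shift
  I9: { [D → E S n .] }  — reduce

I0 contains complete items [D → .], [E → .] — reduce-reduce conflict.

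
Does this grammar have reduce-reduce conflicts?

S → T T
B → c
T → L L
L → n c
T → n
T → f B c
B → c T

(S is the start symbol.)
No reduce-reduce conflicts

A reduce-reduce conflict occurs when an LR(0) state has two complete items [A → α .] and [B → β .] — both call for a reduction, and with no lookahead the parser cannot choose between them.

Augment with S' → S and build the canonical LR(0) collection (I0 = CLOSURE({[S' → . S]}), then GOTO on every symbol after a dot until no new states appear). It has 14 states:
  I0: { [L → . n c], [S → . T T], [S' → . S], [T → . L L], [T → . f B c], [T → . n] }  — shift
  I1: { [L → . n c], [T → L . L] }  — shift
  I2: { [S' → S .] }  — accept
  I3: { [L → . n c], [S → T . T], [T → . L L], [T → . f B c], [T → . n] }  — shift
  I4: { [B → . c T], [B → . c], [T → f . B c] }  — shift
  I5: { [L → n . c], [T → n .] }  — shift, reduce
  I6: { [L → n c .] }  — reduce
  I7: { [T → f B . c] }  — shift
  I8: { [B → c . T], [B → c .], [L → . n c], [T → . L L], [T → . f B c], [T → . n] }  — shift, reduce
  I9: { [B → c T .] }  — reduce
  I10: { [T → f B c .] }  — reduce
  I11: { [S → T T .] }  — reduce
  I12: { [T → L L .] }  — reduce
  I13: { [L → n . c] }  — shift

No state contains more than one complete item.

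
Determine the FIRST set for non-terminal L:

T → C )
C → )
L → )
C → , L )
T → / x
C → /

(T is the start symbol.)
{ ')' }

To compute FIRST(L), examine every production with L on the left-hand side, reading each right-hand side left to right until a non-nullable symbol is reached.

From L → ):
  - ')' is a terminal: add ')' and stop

Collecting: FIRST(L) = { ')' }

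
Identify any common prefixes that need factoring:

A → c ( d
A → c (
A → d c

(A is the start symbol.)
Left-factoring is needed when two productions for the same non-terminal
share a common prefix on the right-hand side.

Productions for A:
  A → c ( d
  A → c (
  A → d c

Found common prefix 'c (' in productions for A

Answer: Yes, A has productions with common prefix 'c ('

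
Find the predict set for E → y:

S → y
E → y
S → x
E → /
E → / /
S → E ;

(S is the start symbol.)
{ 'y' }

PREDICT(E → y) = (FIRST(RHS) \ {ε}) ∪ (FOLLOW(E) if ε ∈ FIRST(RHS), i.e. RHS ⇒* ε)
FIRST(y) = { 'y' }
ε ∉ FIRST(y), so FOLLOW(E) is not added.
PREDICT(E → y) = { 'y' }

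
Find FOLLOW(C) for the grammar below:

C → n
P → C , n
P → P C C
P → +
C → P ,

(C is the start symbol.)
{ $, '+', ',', 'n' }

C is the start symbol, so $ ∈ FOLLOW(C).
In P → C , n: C is followed by ',' n, add FIRST(',' n) \ {ε} = { ',' }
In P → P C C: C is followed by C, add FIRST(C) \ {ε} = { '+', 'n' }
In P → P C C: C is at the end, add FOLLOW(P)

The FOLLOW sets referred to above (computed the same way, to a fixed point):
  FOLLOW(P) = { '+', ',', 'n' }

Taking the union: FOLLOW(C) = { $, '+', ',', 'n' }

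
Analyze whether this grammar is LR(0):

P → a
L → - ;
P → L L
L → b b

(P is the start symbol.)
Yes, the grammar is LR(0)

Augment with P' → P and build the canonical LR(0) collection (I0 = CLOSURE({[P' → . P]}), then GOTO on every symbol after a dot until no new states appear). It has 9 states:
  I0: { [L → . - ;], [L → . b b], [P → . L L], [P → . a], [P' → . P] }  — shift
  I1: { [L → - . ;] }  — shift
  I2: { [L → . - ;], [L → . b b], [P → L . L] }  — shift
  I3: { [P' → P .] }  — accept
  I4: { [P → a .] }  — reduce
  I5: { [L → b . b] }  — shift
  I6: { [L → b b .] }  — reduce
  I7: { [P → L L .] }  — reduce
  I8: { [L → - ; .] }  — reduce

Every state is either a pure shift/goto state or contains exactly one complete item and nothing to shift — no conflicts. The grammar is LR(0).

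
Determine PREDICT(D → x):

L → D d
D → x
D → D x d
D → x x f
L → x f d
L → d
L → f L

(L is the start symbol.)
{ 'x' }

PREDICT(D → x) = (FIRST(RHS) \ {ε}) ∪ (FOLLOW(D) if ε ∈ FIRST(RHS), i.e. RHS ⇒* ε)
FIRST(x) = { 'x' }
ε ∉ FIRST(x), so FOLLOW(D) is not added.
PREDICT(D → x) = { 'x' }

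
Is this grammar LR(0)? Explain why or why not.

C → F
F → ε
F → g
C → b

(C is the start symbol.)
No. Shift-reduce conflict between [F → .] and [C → . b]

Augment with C' → C and build the canonical LR(0) collection (I0 = CLOSURE({[C' → . C]}), then GOTO on every symbol after a dot until no new states appear). It has 5 states:
  I0: { [C → . F], [C → . b], [C' → . C], [F → . g], [F → .] }  — shift, reduce
  I1: { [C' → C .] }  — accept
  I2: { [C → F .] }  — reduce
  I3: { [C → b .] }  — reduce
  I4: { [F → g .] }  — reduce

Conflict in state I0:
  Shift-reduce conflict between [F → .] and [C → . b]
So the grammar is NOT LR(0).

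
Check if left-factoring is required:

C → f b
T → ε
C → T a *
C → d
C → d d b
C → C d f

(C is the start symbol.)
Left-factoring is needed when two productions for the same non-terminal
share a common prefix on the right-hand side.

Productions for C:
  C → f b
  C → T a *
  C → d
  C → d d b
  C → C d f

Found common prefix 'd' in productions for C

Answer: Yes, C has productions with common prefix 'd'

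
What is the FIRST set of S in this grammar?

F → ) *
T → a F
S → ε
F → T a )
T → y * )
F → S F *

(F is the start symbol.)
{ ε }

To compute FIRST(S), examine every production with S on the left-hand side, reading each right-hand side left to right until a non-nullable symbol is reached.

From S → ε:
  - ε-production, so ε ∈ FIRST(S)

Collecting: FIRST(S) = { ε }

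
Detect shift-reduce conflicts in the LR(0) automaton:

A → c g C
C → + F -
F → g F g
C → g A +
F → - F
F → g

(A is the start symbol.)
A shift-reduce conflict occurs when an LR(0) state has both:
  - a complete (reduce) item [A → α .] (dot at the end), and
  - a shift item [B → β . c γ] (dot before a terminal).

Augment with A' → A and build the canonical LR(0) collection (I0 = CLOSURE({[A' → . A]}), then GOTO on every symbol after a dot until no new states appear). It has 16 states:
  I0: { [A → . c g C], [A' → . A] }  — shift
  I1: { [A' → A .] }  — accept
  I2: { [A → c . g C] }  — shift
  I3: { [A → c g . C], [C → . + F -], [C → . g A +] }  — shift
  I4: { [C → + . F -], [F → . - F], [F → . g F g], [F → . g] }  — shift
  I5: { [A → c g C .] }  — reduce
  I6: { [A → . c g C], [C → g . A +] }  — shift
  I7: { [C → g A . +] }  — shift
  I8: { [C → g A + .] }  — reduce
  I9: { [F → - . F], [F → . - F], [F → . g F g], [F → . g] }  — shift
  I10: { [C → + F . -] }  — shift
  I11: { [F → . - F], [F → . g F g], [F → . g], [F → g . F g], [F → g .] }  — shift, reduce
  I12: { [F → g F . g] }  — shift
  I13: { [F → g F g .] }  — reduce
  I14: { [C → + F - .] }  — reduce
  I15: { [F → - F .] }  — reduce

I11 contains reduce item [F → g .] and shift items [F → . - F], [F → . g], [F → . g F g] — shift-reduce conflict.

Answer: Yes — I11: [F → g .] vs [F → . - F]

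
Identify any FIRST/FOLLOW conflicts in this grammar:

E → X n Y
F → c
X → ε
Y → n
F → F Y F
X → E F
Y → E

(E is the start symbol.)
Yes. X → E F with FOLLOW(X) on { 'n' }

A FIRST/FOLLOW conflict occurs when a non-terminal N has a nullable alternative N → β (β ⇒* ε) and another alternative N → α with FIRST(α) ∩ FOLLOW(N) ≠ ∅: on such a lookahead the parser cannot decide between expanding α and letting N vanish via β.

Nullable non-terminals: X.
FIRST sets used below: FIRST(E) = { 'n' }

X: nullable alternative(s) X → ε; FOLLOW(X) = { 'n' }
  X → ε: FIRST \ {ε} = { } — this is the only nullable alternative, skip
  X → E F: FIRST \ {ε} = { 'n' } — overlaps FOLLOW(X) on { 'n' }: CONFLICT

E, F, Y have no nullable alternative, so no FIRST/FOLLOW check is needed there.

So the grammar has 1 FIRST/FOLLOW conflict (marked CONFLICT above).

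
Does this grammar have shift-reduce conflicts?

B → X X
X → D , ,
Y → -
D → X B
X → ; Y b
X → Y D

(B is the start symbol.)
Yes — I7: [X → Y D .] vs [X → D . , ,]; I12: [B → X X .] vs [X → . ; Y b]

Augment with B' → B and build the canonical LR(0) collection (I0 = CLOSURE({[B' → . B]}), then GOTO on every symbol after a dot until no new states appear). It has 15 states:
  I0: { [B → . X X], [B' → . B], [D → . X B], [X → . ; Y b], [X → . D , ,], [X → . Y D], [Y → . -] }  — shift
  I1: { [Y → - .] }  — reduce
  I2: { [X → ; . Y b], [Y → . -] }  — shift
  I3: { [B' → B .] }  — accept
  I4: { [X → D . , ,] }  — shift
  I5: { [B → . X X], [B → X . X], [D → . X B], [D → X . B], [X → . ; Y b], [X → . D , ,], [X → . Y D], [Y → . -] }  — shift
  I6: { [D → . X B], [X → . ; Y b], [X → . D , ,], [X → . Y D], [X → Y . D], [Y → . -] }  — shift
  I7: { [X → D . , ,], [X → Y D .] }  — shift, reduce
  I8: { [B → . X X], [D → . X B], [D → X . B], [X → . ; Y b], [X → . D , ,], [X → . Y D], [Y → . -] }  — shift
  I9: { [D → X B .] }  — reduce
  I10: { [X → D , . ,] }  — shift
  I11: { [X → D , , .] }  — reduce
  I12: { [B → . X X], [B → X . X], [B → X X .], [D → . X B], [D → X . B], [X → . ; Y b], [X → . D , ,], [X → . Y D], [Y → . -] }  — shift, reduce
  I13: { [X → ; Y . b] }  — shift
  I14: { [X → ; Y b .] }  — reduce

I7 contains reduce item [X → Y D .] and shift item [X → D . , ,] — shift-reduce conflict.
I12 contains reduce item [B → X X .] and shift items [X → . ; Y b], [Y → . -] — shift-reduce conflict.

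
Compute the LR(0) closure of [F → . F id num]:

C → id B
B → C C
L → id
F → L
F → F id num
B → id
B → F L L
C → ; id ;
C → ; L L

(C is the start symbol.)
{ [F → . F id num], [F → . L], [L → . id] }

To compute CLOSURE, for each item [A → α.Bβ] where B is a non-terminal, add [B → .γ] for all productions B → γ; repeat for the newly added items until nothing changes.

Start with: [F → . F id num]
  [F → . F id num] has the dot before F: add [F → . L]
  [F → . L] has the dot before L: add [L → . id]
No further items can be added.

CLOSURE = { [F → . F id num], [F → . L], [L → . id] }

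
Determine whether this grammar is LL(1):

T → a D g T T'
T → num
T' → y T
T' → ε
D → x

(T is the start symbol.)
A grammar is LL(1) if for each non-terminal N with multiple productions, the predict sets of those productions are pairwise disjoint, where PREDICT(N → α) = (FIRST(α) \ {ε}) ∪ (FOLLOW(N) if α ⇒* ε).

Relevant sets:
  FOLLOW(T') = { $, 'y' }

For T:
  PREDICT(T → a D g T T') = { 'a' }
  PREDICT(T → num) = { 'num' }
For T':
  PREDICT(T' → y T) = { 'y' }
  PREDICT(T' → ε) = { $, 'y' }
D has a single production, so nothing to check there.

Conflict found: Predict set conflict for T': { 'y' }
The grammar is NOT LL(1).

Answer: No. Predict set conflict for T': { 'y' }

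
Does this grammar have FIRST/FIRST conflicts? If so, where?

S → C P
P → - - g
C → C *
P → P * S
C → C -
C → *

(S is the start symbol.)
Yes. P → '-' '-' g / P → P '*' S on { '-' }; C → C '*' / C → C '-' on { '*' }; C → C '*' / C → '*' on { '*' }; C → C '-' / C → '*' on { '*' }

A FIRST/FIRST conflict occurs when two productions N → α and N → β for the same non-terminal have FIRST(α) ∩ FIRST(β) ≠ ∅ (with ε ∈ FIRST of a nullable right-hand side, so two nullable alternatives also conflict).

FIRST sets of the non-terminals at (or reachable through a nullable prefix from) the front of some alternative:
  FIRST(P) = { '-' }
  FIRST(C) = { '*' }

Productions for P:
  P → - - g: FIRST = { '-' }
  P → P * S: FIRST = { '-' }
Productions for C:
  C → C *: FIRST = { '*' }
  C → C -: FIRST = { '*' }
  C → *: FIRST = { '*' }
S has only one production, so no FIRST/FIRST conflict is possible there.

Conflict for P: P → - - g and P → P * S
  Overlap: { '-' }
Conflict for C: C → C * and C → C -
  Overlap: { '*' }
Conflict for C: C → C * and C → *
  Overlap: { '*' }
Conflict for C: C → C - and C → *
  Overlap: { '*' }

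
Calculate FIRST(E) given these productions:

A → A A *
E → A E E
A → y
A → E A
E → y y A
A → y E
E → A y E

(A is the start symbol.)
{ 'y' }

To compute FIRST(E), examine every production with E on the left-hand side, reading each right-hand side left to right until a non-nullable symbol is reached.

FIRST sets of the other non-terminals involved (by the same procedure, iterated to a fixed point):
  FIRST(A) = { 'y' }

From E → A E E:
  - A is a non-terminal: add FIRST(A) \ {ε} = { 'y' }
    A is not nullable, so stop
From E → y y A:
  - y is a terminal: add 'y' and stop
From E → A y E:
  - A is a non-terminal: add FIRST(A) \ {ε} = { 'y' }
    A is not nullable, so stop

Collecting: FIRST(E) = { 'y' }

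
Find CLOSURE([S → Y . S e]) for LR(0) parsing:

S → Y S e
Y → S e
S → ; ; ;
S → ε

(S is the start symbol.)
{ [S → . ; ; ;], [S → . Y S e], [S → .], [S → Y . S e], [Y → . S e] }

To compute CLOSURE, for each item [A → α.Bβ] where B is a non-terminal, add [B → .γ] for all productions B → γ; repeat for the newly added items until nothing changes.

Start with: [S → Y . S e]
  [S → Y . S e] has the dot before S: add [S → . Y S e], [S → . ; ; ;], [S → .]
  [S → . Y S e] has the dot before Y: add [Y → . S e]
No further items can be added.

CLOSURE = { [S → . ; ; ;], [S → . Y S e], [S → .], [S → Y . S e], [Y → . S e] }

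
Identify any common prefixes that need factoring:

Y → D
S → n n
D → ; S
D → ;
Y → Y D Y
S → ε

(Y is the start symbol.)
Left-factoring is needed when two productions for the same non-terminal
share a common prefix on the right-hand side.

Productions for Y:
  Y → D
  Y → Y D Y
Productions for S:
  S → n n
  S → ε
Productions for D:
  D → ; S
  D → ;

Found common prefix ';' in productions for D

Answer: Yes, D has productions with common prefix ';'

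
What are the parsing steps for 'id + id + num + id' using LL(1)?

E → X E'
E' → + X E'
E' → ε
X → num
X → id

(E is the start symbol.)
LL(1) parsing maintains a stack (initially the start symbol over $) and the input. At each step: if the stack top is a terminal, match it against the current input token; if it is a non-terminal N, replace it with the RHS of M[N, lookahead] (the unique production whose predict set contains the lookahead).

Stack is shown with the top on the left.

Stack     Input                 Action
--------------------------------------
E $       id + id + num + id $  output E → X E'
X E' $    id + id + num + id $  output X → id
id E' $   id + id + num + id $  match 'id'
E' $      + id + num + id $     output E' → + X E'
+ X E' $  + id + num + id $     match '+'
X E' $    id + num + id $       output X → id
id E' $   id + num + id $       match 'id'
E' $      + num + id $          output E' → + X E'
+ X E' $  + num + id $          match '+'
X E' $    num + id $            output X → num
num E' $  num + id $            match 'num'
E' $      + id $                output E' → + X E'
+ X E' $  + id $                match '+'
X E' $    id $                  output X → id
id E' $   id $                  match 'id'
E' $      $                     output E' → ε
$         $                     accept

The string is accepted.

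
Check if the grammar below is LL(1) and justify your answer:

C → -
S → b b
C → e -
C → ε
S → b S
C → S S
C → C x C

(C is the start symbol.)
No. Predict set conflict for C: { '-' }

Relevant sets:
  FIRST(S) = { 'b' }
  FIRST(C) = { '-', 'b', 'e', 'x', ε }
  FOLLOW(C) = { $, 'x' }

For C:
  PREDICT(C → '-') = { '-' }
  PREDICT(C → e '-') = { 'e' }
  PREDICT(C → ε) = { $, 'x' }
  PREDICT(C → S S) = { 'b' }
  PREDICT(C → C x C) = { '-', 'b', 'e', 'x' }
For S:
  PREDICT(S → b b) = { 'b' }
  PREDICT(S → b S) = { 'b' }

Conflict found: Predict set conflict for C: { '-' }
The grammar is NOT LL(1).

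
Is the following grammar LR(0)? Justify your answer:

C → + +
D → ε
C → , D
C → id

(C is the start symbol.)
A grammar is LR(0) if no state in the canonical LR(0) collection has:
  - both a shift item (dot before a terminal) and a complete item (shift-reduce conflict), or
  - two or more complete items (reduce-reduce conflict; the accept item [C' → C .] counts as a complete item here).

Augment with C' → C and build the canonical LR(0) collection (I0 = CLOSURE({[C' → . C]}), then GOTO on every symbol after a dot until no new states appear). It has 7 states:
  I0: { [C → . + +], [C → . , D], [C → . id], [C' → . C] }  — shift
  I1: { [C → + . +] }  — shift
  I2: { [C → , . D], [D → .] }  — reduce
  I3: { [C' → C .] }  — accept
  I4: { [C → id .] }  — reduce
  I5: { [C → , D .] }  — reduce
  I6: { [C → + + .] }  — reduce

Every state is either a pure shift/goto state or contains exactly one complete item and nothing to shift — no conflicts. The grammar is LR(0).

Answer: Yes, the grammar is LR(0)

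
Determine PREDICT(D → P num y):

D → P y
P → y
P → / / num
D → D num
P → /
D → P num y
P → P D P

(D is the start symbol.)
PREDICT(D → P num y) = (FIRST(RHS) \ {ε}) ∪ (FOLLOW(D) if ε ∈ FIRST(RHS), i.e. RHS ⇒* ε)
FIRST(P) = { '/', 'y' }
FIRST(P num y) = { '/', 'y' }
ε ∉ FIRST(P num y), so FOLLOW(D) is not added.
PREDICT(D → P num y) = { '/', 'y' }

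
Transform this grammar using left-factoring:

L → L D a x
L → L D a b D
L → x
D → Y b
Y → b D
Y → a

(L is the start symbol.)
L → L D a L'
L' → x
L' → b D
L → x
D → Y b
Y → b D
Y → a

Left-factoring transforms A → αβ₁ | αβ₂ into A → αA' and A' → β₁ | β₂
(α is the longest common prefix among the alternatives). Repeat until
no nonterminal has two alternatives with a common prefix.

Round 1: L has alternatives sharing prefix 'L D a'. Introduce L': L → L D a L'
  Add: L' → x
  Add: L' → b D

No remaining common prefixes — done.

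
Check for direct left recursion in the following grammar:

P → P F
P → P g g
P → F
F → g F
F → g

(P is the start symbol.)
Yes, P is left-recursive

Direct left recursion occurs when N → N α for some non-terminal N (the right-hand side begins with the left-hand side itself).

P → P F: LEFT RECURSIVE (starts with P)
P → P g g: LEFT RECURSIVE (starts with P)
P → F: starts with F
F → g F: starts with g
F → g: starts with g

The grammar has direct left recursion on: P.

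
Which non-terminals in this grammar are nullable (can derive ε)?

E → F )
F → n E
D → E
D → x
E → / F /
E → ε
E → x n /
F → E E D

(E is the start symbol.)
{ 'D', 'E', 'F' }

A non-terminal is nullable if it can derive ε (the empty string): either it has an ε-production, or it has a production whose right-hand side consists entirely of nullable non-terminals.

ε-productions: E → ε
So E is immediately nullable.
D → E: every symbol on the right is nullable, so D is nullable too.
F → E E D: every symbol on the right is nullable, so F is nullable too.
Every non-terminal is now nullable.
Nullable = { 'D', 'E', 'F' }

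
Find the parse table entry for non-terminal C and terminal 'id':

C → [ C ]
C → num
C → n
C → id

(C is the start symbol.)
C → id

To find M[C, 'id'], we find productions for C where 'id' is in the predict set (PREDICT(N → α) = (FIRST(α) \ {ε}) ∪ (FOLLOW(N) if α ⇒* ε)).

C → [ C ]: PREDICT = { '[' }
C → num: PREDICT = { 'num' }
C → n: PREDICT = { 'n' }
C → id: PREDICT = { 'id' }
  'id' is in predict set, so this production goes in M[C, 'id']

M[C, 'id'] = C → id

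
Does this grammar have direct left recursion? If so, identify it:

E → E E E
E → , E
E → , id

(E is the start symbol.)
E → E E E: LEFT RECURSIVE (starts with E)
E → , E: starts with ','
E → , id: starts with ','

The grammar has direct left recursion on: E.

Answer: Yes, E is left-recursive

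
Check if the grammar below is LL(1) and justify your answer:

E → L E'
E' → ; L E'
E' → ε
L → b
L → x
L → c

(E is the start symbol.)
A grammar is LL(1) if for each non-terminal N with multiple productions, the predict sets of those productions are pairwise disjoint, where PREDICT(N → α) = (FIRST(α) \ {ε}) ∪ (FOLLOW(N) if α ⇒* ε).

Relevant sets:
  FOLLOW(E') = { $ }

For E':
  PREDICT(E' → ';' L E') = { ';' }
  PREDICT(E' → ε) = { $ }
For L:
  PREDICT(L → b) = { 'b' }
  PREDICT(L → x) = { 'x' }
  PREDICT(L → c) = { 'c' }
E has a single production, so nothing to check there.

All predict sets are disjoint. The grammar IS LL(1).

Answer: Yes, the grammar is LL(1).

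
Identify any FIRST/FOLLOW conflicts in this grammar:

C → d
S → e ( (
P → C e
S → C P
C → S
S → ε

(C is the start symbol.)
A FIRST/FOLLOW conflict occurs when a non-terminal N has a nullable alternative N → β (β ⇒* ε) and another alternative N → α with FIRST(α) ∩ FOLLOW(N) ≠ ∅: on such a lookahead the parser cannot decide between expanding α and letting N vanish via β.

Nullable non-terminals: C, S.
FIRST sets used below: FIRST(S) = { 'd', 'e', ε }, FIRST(C) = { 'd', 'e', ε }, FIRST(P) = { 'd', 'e' }

C: nullable alternative(s) C → S; FOLLOW(C) = { $, 'd', 'e' }
  C → d: FIRST \ {ε} = { 'd' } — overlaps FOLLOW(C) on { 'd' }: CONFLICT
  C → S: FIRST \ {ε} = { 'd', 'e' } — this is the only nullable alternative, skip

S: nullable alternative(s) S → ε; FOLLOW(S) = { $, 'd', 'e' }
  S → e ( (: FIRST \ {ε} = { 'e' } — overlaps FOLLOW(S) on { 'e' }: CONFLICT
  S → C P: FIRST \ {ε} = { 'd', 'e' } — overlaps FOLLOW(S) on { 'd', 'e' }: CONFLICT
  S → ε: FIRST \ {ε} = { } — this is the only nullable alternative, skip

P has no nullable alternative, so no FIRST/FOLLOW check is needed there.

So the grammar has 3 FIRST/FOLLOW conflicts (marked CONFLICT above).

Answer: Yes. C → d with FOLLOW(C) on { 'd' }; S → e '(' '(' with FOLLOW(S) on { 'e' }; S → C P with FOLLOW(S) on { 'd', 'e' }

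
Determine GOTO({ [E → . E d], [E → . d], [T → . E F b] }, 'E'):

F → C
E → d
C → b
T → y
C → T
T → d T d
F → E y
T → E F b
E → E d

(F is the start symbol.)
GOTO(I, 'E') = CLOSURE({ [A → αX.β] : [A → α.Xβ] ∈ I, X = 'E' })

Items with dot before 'E', with the dot advanced:
  [E → . E d] → [E → E . d]
  [T → . E F b] → [T → E . F b]
Closure of the advanced items:
  [T → E . F b] has the dot before F: add [F → . C], [F → . E y]
  [F → . C] has the dot before C: add [C → . b], [C → . T]
  [F → . E y] has the dot before E: add [E → . d], [E → . E d]
  [C → . T] has the dot before T: add [T → . y], [T → . d T d], [T → . E F b]

GOTO = { [C → . T], [C → . b], [E → . E d], [E → . d], [E → E . d], [F → . C], [F → . E y], [T → . E F b], [T → . d T d], [T → . y], [T → E . F b] }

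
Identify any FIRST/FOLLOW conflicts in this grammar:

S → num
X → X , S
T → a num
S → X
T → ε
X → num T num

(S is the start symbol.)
Nullable non-terminals: T.

T: nullable alternative(s) T → ε; FOLLOW(T) = { 'num' }
  T → a num: FIRST \ {ε} = { 'a' } — disjoint from FOLLOW(T)
  T → ε: FIRST \ {ε} = { } — this is the only nullable alternative, skip

S, X have no nullable alternative, so no FIRST/FOLLOW check is needed there.

No FIRST/FOLLOW conflicts found.

Answer: No FIRST/FOLLOW conflicts.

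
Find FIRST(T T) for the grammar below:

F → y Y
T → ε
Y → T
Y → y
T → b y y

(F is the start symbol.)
FIRST sets of the non-terminals involved (from the grammar, by fixed-point iteration):
  FIRST(T) = { 'b', ε }

To compute FIRST(T T), process the symbols left to right:
Symbol T is a non-terminal. Add FIRST(T) \ {ε} = { 'b' }
T is nullable (ε ∈ FIRST(T)), continue to the next symbol.
Symbol T is a non-terminal. Add FIRST(T) \ {ε} = { 'b' }
T is nullable (ε ∈ FIRST(T)), continue to the next symbol.
All symbols are nullable, so ε is in the result.
FIRST(T T) = { 'b', ε }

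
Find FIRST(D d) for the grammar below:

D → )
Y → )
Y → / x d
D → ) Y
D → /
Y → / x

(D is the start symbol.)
FIRST sets of the non-terminals involved (from the grammar, by fixed-point iteration):
  FIRST(D) = { ')', '/' }

To compute FIRST(D d), process the symbols left to right:
Symbol D is a non-terminal. Add FIRST(D) \ {ε} = { ')', '/' }
D is not nullable (ε ∉ FIRST(D)), so stop here.
FIRST(D d) = { ')', '/' }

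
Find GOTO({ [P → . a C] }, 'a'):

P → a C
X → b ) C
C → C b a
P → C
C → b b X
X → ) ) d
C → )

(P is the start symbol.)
GOTO(I, 'a') = CLOSURE({ [A → αX.β] : [A → α.Xβ] ∈ I, X = 'a' })

Items with dot before 'a', with the dot advanced:
  [P → . a C] → [P → a . C]
Closure of the advanced items:
  [P → a . C] has the dot before C: add [C → . C b a], [C → . b b X], [C → . )]

GOTO = { [C → . )], [C → . C b a], [C → . b b X], [P → a . C] }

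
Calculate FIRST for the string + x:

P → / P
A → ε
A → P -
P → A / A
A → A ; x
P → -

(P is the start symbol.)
{ '+' }

To compute FIRST(+ x), process the symbols left to right:
Symbol + is a terminal. Add '+' and stop.
FIRST(+ x) = { '+' }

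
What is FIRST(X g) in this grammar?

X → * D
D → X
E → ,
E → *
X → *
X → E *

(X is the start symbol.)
FIRST sets of the non-terminals involved (from the grammar, by fixed-point iteration):
  FIRST(X) = { '*', ',' }

To compute FIRST(X g), process the symbols left to right:
Symbol X is a non-terminal. Add FIRST(X) \ {ε} = { '*', ',' }
X is not nullable (ε ∉ FIRST(X)), so stop here.
FIRST(X g) = { '*', ',' }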